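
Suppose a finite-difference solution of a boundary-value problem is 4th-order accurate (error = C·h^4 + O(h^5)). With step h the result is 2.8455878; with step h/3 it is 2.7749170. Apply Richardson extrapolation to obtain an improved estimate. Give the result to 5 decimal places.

The leading error scales as h^4; refining by a factor of 3 reduces it by 3^4 = 81.
Extrapolated value = (81·A(h/3) − A(h)) / (81 − 1)
= (81·2.7749170 − 2.8455878) / 80
= 221.9226892 / 80 = 2.7740336

2.77403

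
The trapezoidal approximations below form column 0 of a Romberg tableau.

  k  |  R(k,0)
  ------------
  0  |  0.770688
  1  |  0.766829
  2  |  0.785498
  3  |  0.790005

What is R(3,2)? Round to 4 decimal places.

0.7915

R(2,1) = (4·0.785498 − 0.766829) / 3 = 0.791721
R(3,1) = (4·0.790005 − 0.785498) / 3 = 0.791507
R(3,2) = (16·0.791507 − 0.791721) / 15 = 0.791493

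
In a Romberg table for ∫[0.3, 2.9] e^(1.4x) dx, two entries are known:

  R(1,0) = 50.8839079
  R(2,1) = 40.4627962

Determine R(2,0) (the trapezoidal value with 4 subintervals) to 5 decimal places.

From R(2,1) = (4·R(2,0) − R(1,0))/3, solve for R(2,0):
4·R(2,0) = 3·40.4627962 + 50.8839079 = 172.2722965
R(2,0) = 43.0680741

43.06807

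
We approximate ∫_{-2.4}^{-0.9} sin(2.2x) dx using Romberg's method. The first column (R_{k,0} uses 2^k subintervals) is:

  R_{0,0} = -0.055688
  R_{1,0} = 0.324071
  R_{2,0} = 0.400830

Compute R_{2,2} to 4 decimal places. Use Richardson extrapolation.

Richardson extrapolation on the trapezoidal column (denominator 4−1=3):
R_{1,1} = 0.324071 + (0.324071 − (-0.055688))/3 = 0.450657
R_{2,1} = 0.400830 + (0.400830 − 0.324071)/3 = 0.426416
R_{2,2} = (16·0.426416 − 0.450657) / 15 = 0.424800
(Column j=1 coincides with Simpson's rule on the same nodes.)

0.4248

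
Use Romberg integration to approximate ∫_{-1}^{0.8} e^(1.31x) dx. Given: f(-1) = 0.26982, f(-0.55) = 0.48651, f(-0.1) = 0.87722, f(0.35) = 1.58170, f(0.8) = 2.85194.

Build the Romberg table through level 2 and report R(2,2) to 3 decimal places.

1.971

R(0,0) (trapezoid, 1 panel, h=1.8000): 2.80958
R(1,0) (trapezoid, 2 panels, h=0.9000): 2.19429
R(2,0) (trapezoid, 4 panels, h=0.4500): 2.02784
R(1,1) = 2.19429 + (2.19429 − 2.80958)/3 = 1.98919
R(2,1) = 2.02784 + (2.02784 − 2.19429)/3 = 1.97236
R(2,2) = 1.97236 + (1.97236 − 1.98919)/15 = 1.97124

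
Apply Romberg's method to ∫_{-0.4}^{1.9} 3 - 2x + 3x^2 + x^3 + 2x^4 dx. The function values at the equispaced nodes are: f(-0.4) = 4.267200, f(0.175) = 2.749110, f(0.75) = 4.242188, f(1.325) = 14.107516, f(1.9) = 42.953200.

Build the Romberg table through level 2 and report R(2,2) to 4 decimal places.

23.5331

R(0,0) (trapezoid, 1 panel, h=2.3000): 54.303460
R(1,0) (trapezoid, 2 panels, h=1.1500): 32.030246
R(2,0) (trapezoid, 4 panels, h=0.5750): 25.707683
R(1,1) = 32.030246 + (32.030246 − 54.303460)/3 = 24.605841
R(2,1) = 25.707683 + (25.707683 − 32.030246)/3 = 23.600162
R(2,2) = 23.600162 + (23.600162 − 24.605841)/15 = 23.533117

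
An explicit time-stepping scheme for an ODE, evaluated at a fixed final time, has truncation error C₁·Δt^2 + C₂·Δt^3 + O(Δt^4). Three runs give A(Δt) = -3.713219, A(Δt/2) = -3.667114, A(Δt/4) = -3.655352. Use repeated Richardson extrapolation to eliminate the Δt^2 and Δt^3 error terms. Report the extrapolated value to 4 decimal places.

-3.6514

First eliminate the Δt^2 term (factor 2^2 = 4):
  B₁ = (4·(-3.667114) − (-3.713219))/3 = -3.651746
  B₂ = (4·(-3.655352) − (-3.667114))/3 = -3.651431
Then eliminate the Δt^3 term (factor 2^3 = 8):
  (8·(-3.651431) − (-3.651746))/7 = -3.651386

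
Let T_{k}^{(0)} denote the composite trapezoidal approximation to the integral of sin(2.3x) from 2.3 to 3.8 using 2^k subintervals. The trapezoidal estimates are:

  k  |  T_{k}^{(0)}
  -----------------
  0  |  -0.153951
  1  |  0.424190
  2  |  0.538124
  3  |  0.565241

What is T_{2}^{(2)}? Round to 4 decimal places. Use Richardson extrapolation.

0.5734

Richardson extrapolation on the trapezoidal column (denominator 4−1=3):
T_{1}^{(1)} = 0.424190 + (0.424190 − (-0.153951))/3 = 0.616904
T_{2}^{(1)} = 0.538124 + (0.538124 − 0.424190)/3 = 0.576102
T_{2}^{(2)} = (16·0.576102 − 0.616904) / 15 = 0.573382
(Column j=1 coincides with Simpson's rule on the same nodes.)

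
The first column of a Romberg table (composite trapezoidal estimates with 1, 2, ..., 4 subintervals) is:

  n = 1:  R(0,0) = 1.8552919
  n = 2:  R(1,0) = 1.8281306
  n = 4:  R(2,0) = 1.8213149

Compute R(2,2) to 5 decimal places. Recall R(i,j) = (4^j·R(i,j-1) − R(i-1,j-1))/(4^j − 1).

1.81904

Richardson extrapolation on the trapezoidal column (denominator 4−1=3):
R(1,1) = 1.8281306 + (1.8281306 − 1.8552919)/3 = 1.8190768
R(2,1) = (4·1.8213149 − 1.8281306) / 3 = 1.8190430
R(2,2) = (16·1.8190430 − 1.8190768) / 15 = 1.8190407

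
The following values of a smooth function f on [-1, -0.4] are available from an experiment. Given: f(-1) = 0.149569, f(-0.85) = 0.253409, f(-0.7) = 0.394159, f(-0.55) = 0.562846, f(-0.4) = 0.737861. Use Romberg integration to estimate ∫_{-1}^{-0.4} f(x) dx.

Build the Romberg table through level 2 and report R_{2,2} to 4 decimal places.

0.2471

R_{0,0} (trapezoid, 1 panel, h=0.6000): 0.266229
R_{1,0} (trapezoid, 2 panels, h=0.3000): 0.251362
R_{2,0} (trapezoid, 4 panels, h=0.1500): 0.248119
R_{1,1} = 0.251362 + (0.251362 − 0.266229)/3 = 0.246406
R_{2,1} = 0.248119 + (0.248119 − 0.251362)/3 = 0.247038
R_{2,2} = 0.247038 + (0.247038 − 0.246406)/15 = 0.247080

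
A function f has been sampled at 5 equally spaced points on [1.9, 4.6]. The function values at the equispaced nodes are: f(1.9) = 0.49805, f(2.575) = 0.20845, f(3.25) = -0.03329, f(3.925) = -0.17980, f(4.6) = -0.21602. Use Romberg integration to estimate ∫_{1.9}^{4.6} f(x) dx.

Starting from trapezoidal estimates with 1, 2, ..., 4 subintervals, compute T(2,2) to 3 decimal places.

0.075

T(0,0) (trapezoid, 1 panel, h=2.7000): 0.38074
T(1,0) (trapezoid, 2 panels, h=1.3500): 0.14543
T(2,0) (trapezoid, 4 panels, h=0.6750): 0.09205
T(1,1) = 0.14543 + (0.14543 − 0.38074)/3 = 0.06699
T(2,1) = 0.09205 + (0.09205 − 0.14543)/3 = 0.07426
T(2,2) = 0.07426 + (0.07426 − 0.06699)/15 = 0.07474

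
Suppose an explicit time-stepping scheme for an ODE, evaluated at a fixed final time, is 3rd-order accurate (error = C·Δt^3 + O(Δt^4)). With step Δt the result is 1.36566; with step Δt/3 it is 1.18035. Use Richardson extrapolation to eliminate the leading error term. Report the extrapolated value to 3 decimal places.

Extrapolated value = (27·A(Δt/3) − A(Δt)) / (27 − 1)
= (27·1.18035 − 1.36566) / 26
= 30.50379 / 26 = 1.17322

1.173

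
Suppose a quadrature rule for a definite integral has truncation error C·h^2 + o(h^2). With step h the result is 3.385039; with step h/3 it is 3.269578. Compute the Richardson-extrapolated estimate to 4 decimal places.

3.2551

Extrapolated value = (9·A(h/3) − A(h)) / (9 − 1)
= (9·3.269578 − 3.385039) / 8
= 26.041163 / 8 = 3.255145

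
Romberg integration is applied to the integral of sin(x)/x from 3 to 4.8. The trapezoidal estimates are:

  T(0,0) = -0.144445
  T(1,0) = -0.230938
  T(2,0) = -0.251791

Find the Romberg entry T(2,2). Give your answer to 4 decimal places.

Richardson extrapolation on the trapezoidal column (denominator 4−1=3):
T(1,1) = (4·(-0.230938) − (-0.144445)) / 3 = -0.259769
T(2,1) = (4·(-0.251791) − (-0.230938)) / 3 = -0.258742
T(2,2) = (16·(-0.258742) − (-0.259769)) / 15 = -0.258674

-0.2587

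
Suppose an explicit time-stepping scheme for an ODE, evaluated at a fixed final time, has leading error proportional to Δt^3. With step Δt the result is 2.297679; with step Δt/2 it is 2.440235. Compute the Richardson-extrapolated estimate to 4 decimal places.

2.4606

Extrapolated value = (8·A(Δt/2) − A(Δt)) / (8 − 1)
= (8·2.440235 − 2.297679) / 7
= 17.224201 / 7 = 2.460600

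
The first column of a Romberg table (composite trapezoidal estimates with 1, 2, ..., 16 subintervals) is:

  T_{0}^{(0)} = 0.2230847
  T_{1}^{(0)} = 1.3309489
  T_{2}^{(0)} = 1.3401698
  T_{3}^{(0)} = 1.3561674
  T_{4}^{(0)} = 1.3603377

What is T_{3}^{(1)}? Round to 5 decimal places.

Richardson extrapolation on the trapezoidal column (denominator 4−1=3):
T_{3}^{(1)} = (4·1.3561674 − 1.3401698) / 3 = 1.3614999

1.36150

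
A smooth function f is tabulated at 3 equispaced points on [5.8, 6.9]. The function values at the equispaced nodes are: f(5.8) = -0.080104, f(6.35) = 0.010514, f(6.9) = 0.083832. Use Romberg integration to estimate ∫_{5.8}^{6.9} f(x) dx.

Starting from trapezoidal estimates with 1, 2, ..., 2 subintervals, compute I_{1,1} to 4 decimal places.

I_{0,0} (trapezoid, 1 panel, h=1.1000): 0.002050
I_{1,0} (trapezoid, 2 panels, h=0.5500): 0.006808
I_{1,1} = 0.006808 + (0.006808 − 0.002050)/3 = 0.008394

0.0084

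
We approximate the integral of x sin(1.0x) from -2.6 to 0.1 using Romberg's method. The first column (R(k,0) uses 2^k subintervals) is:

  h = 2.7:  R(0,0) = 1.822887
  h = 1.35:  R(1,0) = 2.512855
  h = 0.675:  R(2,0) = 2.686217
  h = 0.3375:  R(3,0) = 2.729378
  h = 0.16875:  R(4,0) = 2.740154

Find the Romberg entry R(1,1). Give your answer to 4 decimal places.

Richardson extrapolation on the trapezoidal column (denominator 4−1=3):
R(1,1) = (4·2.512855 − 1.822887) / 3 = 2.742844

2.7428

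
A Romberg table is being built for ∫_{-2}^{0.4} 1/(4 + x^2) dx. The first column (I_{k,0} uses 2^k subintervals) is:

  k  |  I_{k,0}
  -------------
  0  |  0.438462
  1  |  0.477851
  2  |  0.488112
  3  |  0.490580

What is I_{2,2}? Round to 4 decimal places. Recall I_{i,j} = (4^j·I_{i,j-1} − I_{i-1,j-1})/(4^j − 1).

Richardson extrapolation on the trapezoidal column (denominator 4−1=3):
I_{1,1} = (4·0.477851 − 0.438462) / 3 = 0.490981
I_{2,1} = 0.488112 + (0.488112 − 0.477851)/3 = 0.491532
I_{2,2} = (16·0.491532 − 0.490981) / 15 = 0.491569

0.4916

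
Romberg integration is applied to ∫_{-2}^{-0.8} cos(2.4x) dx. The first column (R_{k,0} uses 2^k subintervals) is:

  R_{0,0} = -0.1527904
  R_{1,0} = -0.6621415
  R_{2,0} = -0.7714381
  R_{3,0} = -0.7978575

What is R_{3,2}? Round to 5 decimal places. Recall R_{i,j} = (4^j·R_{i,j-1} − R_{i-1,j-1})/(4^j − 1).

R_{2,1} = (4·(-0.7714381) − (-0.6621415)) / 3 = -0.8078703
R_{3,1} = -0.7978575 + (-0.7978575 − (-0.7714381))/3 = -0.8066640
R_{3,2} = (16·(-0.8066640) − (-0.8078703)) / 15 = -0.8065836

-0.80658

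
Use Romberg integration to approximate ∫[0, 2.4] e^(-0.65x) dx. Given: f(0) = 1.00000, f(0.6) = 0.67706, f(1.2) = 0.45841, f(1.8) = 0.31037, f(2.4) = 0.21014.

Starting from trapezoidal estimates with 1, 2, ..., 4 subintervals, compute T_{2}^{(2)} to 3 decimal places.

1.215

T_{0}^{(0)} (trapezoid, 1 panel, h=2.4000): 1.45217
T_{1}^{(0)} (trapezoid, 2 panels, h=1.2000): 1.27618
T_{2}^{(0)} (trapezoid, 4 panels, h=0.6000): 1.23055
T_{1}^{(1)} = 1.27618 + (1.27618 − 1.45217)/3 = 1.21752
T_{2}^{(1)} = 1.23055 + (1.23055 − 1.27618)/3 = 1.21534
T_{2}^{(2)} = 1.21534 + (1.21534 − 1.21752)/15 = 1.21519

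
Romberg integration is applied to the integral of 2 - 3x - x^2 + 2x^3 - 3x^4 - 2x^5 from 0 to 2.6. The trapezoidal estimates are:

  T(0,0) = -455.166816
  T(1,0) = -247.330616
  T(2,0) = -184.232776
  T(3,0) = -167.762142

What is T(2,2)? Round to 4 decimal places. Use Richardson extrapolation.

-162.2100

Richardson extrapolation on the trapezoidal column (denominator 4−1=3):
T(1,1) = (4·(-247.330616) − (-455.166816)) / 3 = -178.051883
T(2,1) = -184.232776 + (-184.232776 − (-247.330616))/3 = -163.200163
T(2,2) = (16·(-163.200163) − (-178.051883)) / 15 = -162.210048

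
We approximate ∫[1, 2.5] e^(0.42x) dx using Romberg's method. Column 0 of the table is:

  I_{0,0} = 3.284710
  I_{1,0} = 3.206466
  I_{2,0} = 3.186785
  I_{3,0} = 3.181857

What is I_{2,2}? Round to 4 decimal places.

3.1802

Richardson extrapolation on the trapezoidal column (denominator 4−1=3):
I_{1,1} = (4·3.206466 − 3.284710) / 3 = 3.180385
I_{2,1} = (4·3.186785 − 3.206466) / 3 = 3.180225
I_{2,2} = (16·3.180225 − 3.180385) / 15 = 3.180214
(Column j=1 coincides with Simpson's rule on the same nodes.)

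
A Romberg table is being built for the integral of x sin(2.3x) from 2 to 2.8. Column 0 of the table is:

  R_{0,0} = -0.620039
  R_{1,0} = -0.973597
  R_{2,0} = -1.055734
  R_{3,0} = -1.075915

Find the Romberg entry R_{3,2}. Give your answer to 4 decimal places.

-1.0826

R_{2,1} = -1.055734 + (-1.055734 − (-0.973597))/3 = -1.083113
R_{3,1} = -1.075915 + (-1.075915 − (-1.055734))/3 = -1.082642
R_{3,2} = (16·(-1.082642) − (-1.083113)) / 15 = -1.082611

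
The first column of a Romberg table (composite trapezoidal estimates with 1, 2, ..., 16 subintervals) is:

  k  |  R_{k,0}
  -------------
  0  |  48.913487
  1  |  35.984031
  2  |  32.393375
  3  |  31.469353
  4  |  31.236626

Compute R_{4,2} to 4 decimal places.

31.1589

Richardson extrapolation on the trapezoidal column (denominator 4−1=3):
R_{3,1} = (4·31.469353 − 32.393375) / 3 = 31.161346
R_{4,1} = (4·31.236626 − 31.469353) / 3 = 31.159050
R_{4,2} = 31.159050 + (31.159050 − 31.161346)/15 = 31.158897
(Column j=1 coincides with Simpson's rule on the same nodes.)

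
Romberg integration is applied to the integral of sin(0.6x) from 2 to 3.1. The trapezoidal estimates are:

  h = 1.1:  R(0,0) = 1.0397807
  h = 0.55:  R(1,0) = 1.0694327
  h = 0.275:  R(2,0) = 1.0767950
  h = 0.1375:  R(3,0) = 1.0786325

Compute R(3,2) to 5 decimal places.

R(2,1) = 1.0767950 + (1.0767950 − 1.0694327)/3 = 1.0792491
R(3,1) = 1.0786325 + (1.0786325 − 1.0767950)/3 = 1.0792450
R(3,2) = 1.0792450 + (1.0792450 − 1.0792491)/15 = 1.0792447
(Column j=1 coincides with Simpson's rule on the same nodes.)

1.07924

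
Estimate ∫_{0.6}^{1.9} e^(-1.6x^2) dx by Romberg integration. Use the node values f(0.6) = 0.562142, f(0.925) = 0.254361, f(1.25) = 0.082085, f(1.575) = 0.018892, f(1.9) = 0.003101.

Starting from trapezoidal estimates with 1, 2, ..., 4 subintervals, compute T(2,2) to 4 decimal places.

T(0,0) (trapezoid, 1 panel, h=1.3000): 0.367408
T(1,0) (trapezoid, 2 panels, h=0.6500): 0.237059
T(2,0) (trapezoid, 4 panels, h=0.3250): 0.207337
T(1,1) = 0.237059 + (0.237059 − 0.367408)/3 = 0.193609
T(2,1) = 0.207337 + (0.207337 − 0.237059)/3 = 0.197430
T(2,2) = 0.197430 + (0.197430 − 0.193609)/15 = 0.197685

0.1977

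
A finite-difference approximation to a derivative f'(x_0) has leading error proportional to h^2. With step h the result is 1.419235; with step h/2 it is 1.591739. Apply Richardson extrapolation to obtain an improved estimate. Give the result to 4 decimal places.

1.6492

The leading error scales as h^2; refining by a factor of 2 reduces it by 2^2 = 4.
Extrapolated value = (4·A(h/2) − A(h)) / (4 − 1)
= (4·1.591739 − 1.419235) / 3
= 4.947721 / 3 = 1.649240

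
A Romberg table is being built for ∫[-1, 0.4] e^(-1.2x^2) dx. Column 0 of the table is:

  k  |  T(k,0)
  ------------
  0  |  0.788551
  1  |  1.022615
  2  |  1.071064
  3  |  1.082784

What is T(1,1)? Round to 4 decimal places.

1.1006

T(1,1) = 1.022615 + (1.022615 − 0.788551)/3 = 1.100636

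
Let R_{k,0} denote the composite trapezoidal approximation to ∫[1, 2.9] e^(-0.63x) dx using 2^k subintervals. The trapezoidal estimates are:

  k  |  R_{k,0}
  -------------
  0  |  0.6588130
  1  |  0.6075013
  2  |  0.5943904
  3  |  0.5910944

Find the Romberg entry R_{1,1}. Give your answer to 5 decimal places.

Richardson extrapolation on the trapezoidal column (denominator 4−1=3):
R_{1,1} = (4·0.6075013 − 0.6588130) / 3 = 0.5903974

0.59040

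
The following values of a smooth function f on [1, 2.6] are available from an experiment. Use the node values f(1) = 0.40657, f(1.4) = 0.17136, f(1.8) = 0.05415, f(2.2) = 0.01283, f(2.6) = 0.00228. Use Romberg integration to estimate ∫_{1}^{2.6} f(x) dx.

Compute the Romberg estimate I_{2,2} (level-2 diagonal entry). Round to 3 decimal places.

0.167

I_{0,0} (trapezoid, 1 panel, h=1.6000): 0.32708
I_{1,0} (trapezoid, 2 panels, h=0.8000): 0.20686
I_{2,0} (trapezoid, 4 panels, h=0.4000): 0.17711
I_{1,1} = 0.20686 + (0.20686 − 0.32708)/3 = 0.16679
I_{2,1} = 0.17711 + (0.17711 − 0.20686)/3 = 0.16719
I_{2,2} = 0.16719 + (0.16719 − 0.16679)/15 = 0.16722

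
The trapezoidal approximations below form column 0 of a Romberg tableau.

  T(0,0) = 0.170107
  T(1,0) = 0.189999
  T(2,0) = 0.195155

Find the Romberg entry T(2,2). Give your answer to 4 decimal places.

0.1969

T(1,1) = 0.189999 + (0.189999 − 0.170107)/3 = 0.196630
T(2,1) = 0.195155 + (0.195155 − 0.189999)/3 = 0.196874
T(2,2) = (16·0.196874 − 0.196630) / 15 = 0.196890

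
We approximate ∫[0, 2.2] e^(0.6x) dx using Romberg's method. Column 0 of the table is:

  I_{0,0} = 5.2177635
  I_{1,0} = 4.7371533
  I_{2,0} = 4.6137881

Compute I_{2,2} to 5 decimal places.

4.57238

I_{1,1} = 4.7371533 + (4.7371533 − 5.2177635)/3 = 4.5769499
I_{2,1} = (4·4.6137881 − 4.7371533) / 3 = 4.5726664
I_{2,2} = 4.5726664 + (4.5726664 − 4.5769499)/15 = 4.5723808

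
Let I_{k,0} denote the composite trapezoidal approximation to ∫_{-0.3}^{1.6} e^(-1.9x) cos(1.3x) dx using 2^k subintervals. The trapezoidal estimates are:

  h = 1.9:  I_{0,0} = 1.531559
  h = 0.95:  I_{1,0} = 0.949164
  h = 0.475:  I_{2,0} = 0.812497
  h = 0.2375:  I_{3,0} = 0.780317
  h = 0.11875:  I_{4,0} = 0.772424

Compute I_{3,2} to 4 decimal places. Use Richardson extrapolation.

I_{2,1} = 0.812497 + (0.812497 − 0.949164)/3 = 0.766941
I_{3,1} = 0.780317 + (0.780317 − 0.812497)/3 = 0.769590
I_{3,2} = (16·0.769590 − 0.766941) / 15 = 0.769767

0.7698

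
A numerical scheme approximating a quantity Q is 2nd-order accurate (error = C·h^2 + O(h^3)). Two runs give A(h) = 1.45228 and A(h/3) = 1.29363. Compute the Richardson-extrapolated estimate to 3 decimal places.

1.274

The leading error scales as h^2; refining by a factor of 3 reduces it by 3^2 = 9.
Extrapolated value = (9·A(h/3) − A(h)) / (9 − 1)
= (9·1.29363 − 1.45228) / 8
= 10.19039 / 8 = 1.27380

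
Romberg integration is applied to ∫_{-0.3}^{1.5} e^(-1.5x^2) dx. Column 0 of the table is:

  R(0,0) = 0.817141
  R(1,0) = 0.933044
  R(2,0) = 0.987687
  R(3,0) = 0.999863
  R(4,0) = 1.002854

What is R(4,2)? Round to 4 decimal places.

R(3,1) = (4·0.999863 − 0.987687) / 3 = 1.003922
R(4,1) = (4·1.002854 − 0.999863) / 3 = 1.003851
R(4,2) = (16·1.003851 − 1.003922) / 15 = 1.003846
(Column j=1 coincides with Simpson's rule on the same nodes.)

1.0038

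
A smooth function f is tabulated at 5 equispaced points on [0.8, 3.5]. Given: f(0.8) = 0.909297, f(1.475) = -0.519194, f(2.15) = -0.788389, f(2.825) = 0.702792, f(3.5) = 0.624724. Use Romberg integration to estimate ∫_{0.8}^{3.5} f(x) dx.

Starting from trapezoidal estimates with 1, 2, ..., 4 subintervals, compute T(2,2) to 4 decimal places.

0.2146

T(0,0) (trapezoid, 1 panel, h=2.7000): 2.070928
T(1,0) (trapezoid, 2 panels, h=1.3500): -0.028861
T(2,0) (trapezoid, 4 panels, h=0.6750): 0.109498
T(1,1) = -0.028861 + (-0.028861 − 2.070928)/3 = -0.728791
T(2,1) = 0.109498 + (0.109498 − (-0.028861))/3 = 0.155618
T(2,2) = 0.155618 + (0.155618 − (-0.728791))/15 = 0.214579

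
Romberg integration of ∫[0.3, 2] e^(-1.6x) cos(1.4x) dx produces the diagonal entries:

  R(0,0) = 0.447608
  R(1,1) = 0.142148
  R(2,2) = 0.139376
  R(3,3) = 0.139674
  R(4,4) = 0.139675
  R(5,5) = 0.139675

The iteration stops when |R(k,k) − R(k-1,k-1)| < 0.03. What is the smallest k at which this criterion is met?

|R(1,1) − R(0,0)| = 0.305460 ≥ 0.03
|R(2,2) − R(1,1)| = 0.002772 < 0.03

k = 2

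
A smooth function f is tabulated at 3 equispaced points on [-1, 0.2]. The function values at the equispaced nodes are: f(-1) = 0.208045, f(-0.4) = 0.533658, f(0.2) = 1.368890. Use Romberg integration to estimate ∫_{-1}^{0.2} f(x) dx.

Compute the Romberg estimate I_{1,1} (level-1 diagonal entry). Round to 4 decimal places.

0.7423

I_{0,0} (trapezoid, 1 panel, h=1.2000): 0.946161
I_{1,0} (trapezoid, 2 panels, h=0.6000): 0.793275
I_{1,1} = 0.793275 + (0.793275 − 0.946161)/3 = 0.742313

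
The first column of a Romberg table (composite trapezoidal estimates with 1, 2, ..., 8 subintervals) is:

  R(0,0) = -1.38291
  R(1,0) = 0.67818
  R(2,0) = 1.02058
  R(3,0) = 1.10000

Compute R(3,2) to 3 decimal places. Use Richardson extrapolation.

1.126

Richardson extrapolation on the trapezoidal column (denominator 4−1=3):
R(2,1) = (4·1.02058 − 0.67818) / 3 = 1.13471
R(3,1) = (4·1.10000 − 1.02058) / 3 = 1.12647
R(3,2) = 1.12647 + (1.12647 − 1.13471)/15 = 1.12592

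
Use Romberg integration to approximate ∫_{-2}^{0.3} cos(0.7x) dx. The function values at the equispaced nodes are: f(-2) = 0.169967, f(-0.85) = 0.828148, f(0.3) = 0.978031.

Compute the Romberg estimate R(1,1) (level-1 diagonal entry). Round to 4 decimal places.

R(0,0) (trapezoid, 1 panel, h=2.3000): 1.320198
R(1,0) (trapezoid, 2 panels, h=1.1500): 1.612469
R(1,1) = 1.612469 + (1.612469 − 1.320198)/3 = 1.709893

1.7099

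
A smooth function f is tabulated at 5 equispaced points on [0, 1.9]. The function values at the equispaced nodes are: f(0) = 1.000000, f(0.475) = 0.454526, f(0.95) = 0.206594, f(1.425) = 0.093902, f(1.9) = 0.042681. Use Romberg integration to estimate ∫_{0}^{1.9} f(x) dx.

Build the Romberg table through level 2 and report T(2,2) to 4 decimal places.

T(0,0) (trapezoid, 1 panel, h=1.9000): 0.990547
T(1,0) (trapezoid, 2 panels, h=0.9500): 0.691538
T(2,0) (trapezoid, 4 panels, h=0.4750): 0.606272
T(1,1) = 0.691538 + (0.691538 − 0.990547)/3 = 0.591868
T(2,1) = 0.606272 + (0.606272 − 0.691538)/3 = 0.577850
T(2,2) = 0.577850 + (0.577850 − 0.591868)/15 = 0.576915

0.5769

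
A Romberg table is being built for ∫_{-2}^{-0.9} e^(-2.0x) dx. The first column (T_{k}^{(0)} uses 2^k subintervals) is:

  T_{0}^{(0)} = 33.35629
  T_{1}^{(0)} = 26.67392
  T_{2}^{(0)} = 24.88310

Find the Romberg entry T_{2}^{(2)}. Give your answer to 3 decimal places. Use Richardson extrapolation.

T_{1}^{(1)} = (4·26.67392 − 33.35629) / 3 = 24.44646
T_{2}^{(1)} = 24.88310 + (24.88310 − 26.67392)/3 = 24.28616
T_{2}^{(2)} = 24.28616 + (24.28616 − 24.44646)/15 = 24.27547

24.275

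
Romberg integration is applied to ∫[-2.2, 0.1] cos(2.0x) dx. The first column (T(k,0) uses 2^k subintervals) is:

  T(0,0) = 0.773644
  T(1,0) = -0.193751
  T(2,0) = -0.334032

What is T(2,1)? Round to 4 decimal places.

-0.3808

Richardson extrapolation on the trapezoidal column (denominator 4−1=3):
T(2,1) = (4·(-0.334032) − (-0.193751)) / 3 = -0.380792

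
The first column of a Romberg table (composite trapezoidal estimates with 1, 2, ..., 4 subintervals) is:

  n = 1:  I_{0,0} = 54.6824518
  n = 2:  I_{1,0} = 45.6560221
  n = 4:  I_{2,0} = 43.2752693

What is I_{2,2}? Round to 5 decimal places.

Richardson extrapolation on the trapezoidal column (denominator 4−1=3):
I_{1,1} = 45.6560221 + (45.6560221 − 54.6824518)/3 = 42.6472122
I_{2,1} = 43.2752693 + (43.2752693 − 45.6560221)/3 = 42.4816850
I_{2,2} = (16·42.4816850 − 42.6472122) / 15 = 42.4706499
(Column j=1 coincides with Simpson's rule on the same nodes.)

42.47065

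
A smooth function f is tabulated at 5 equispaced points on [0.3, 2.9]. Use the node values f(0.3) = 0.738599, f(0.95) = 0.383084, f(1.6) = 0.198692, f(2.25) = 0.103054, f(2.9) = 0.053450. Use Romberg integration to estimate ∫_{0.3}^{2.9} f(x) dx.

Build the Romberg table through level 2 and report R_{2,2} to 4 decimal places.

R_{0,0} (trapezoid, 1 panel, h=2.6000): 1.029664
R_{1,0} (trapezoid, 2 panels, h=1.3000): 0.773131
R_{2,0} (trapezoid, 4 panels, h=0.6500): 0.702555
R_{1,1} = 0.773131 + (0.773131 − 1.029664)/3 = 0.687620
R_{2,1} = 0.702555 + (0.702555 − 0.773131)/3 = 0.679030
R_{2,2} = 0.679030 + (0.679030 − 0.687620)/15 = 0.678457

0.6785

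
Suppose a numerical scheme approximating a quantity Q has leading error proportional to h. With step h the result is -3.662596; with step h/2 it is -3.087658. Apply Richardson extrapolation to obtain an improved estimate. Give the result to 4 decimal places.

-2.5127

Extrapolated value = (2·A(h/2) − A(h)) / (2 − 1)
= (2·(-3.087658) − (-3.662596)) / 1
= -2.512720 / 1 = -2.512720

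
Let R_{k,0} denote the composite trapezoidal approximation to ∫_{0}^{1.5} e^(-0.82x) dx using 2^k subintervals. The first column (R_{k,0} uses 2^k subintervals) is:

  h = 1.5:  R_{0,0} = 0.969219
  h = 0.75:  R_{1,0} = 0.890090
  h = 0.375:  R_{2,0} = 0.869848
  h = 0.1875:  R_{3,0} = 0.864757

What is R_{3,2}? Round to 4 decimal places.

0.8631

Richardson extrapolation on the trapezoidal column (denominator 4−1=3):
R_{2,1} = (4·0.869848 − 0.890090) / 3 = 0.863101
R_{3,1} = 0.864757 + (0.864757 − 0.869848)/3 = 0.863060
R_{3,2} = (16·0.863060 − 0.863101) / 15 = 0.863057
(Column j=1 coincides with Simpson's rule on the same nodes.)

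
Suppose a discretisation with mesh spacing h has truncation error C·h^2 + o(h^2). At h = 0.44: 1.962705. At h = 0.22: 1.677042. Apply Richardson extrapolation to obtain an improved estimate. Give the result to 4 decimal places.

Extrapolated value = (4·A(h/2) − A(h)) / (4 − 1)
= (4·1.677042 − 1.962705) / 3
= 4.745463 / 3 = 1.581821

1.5818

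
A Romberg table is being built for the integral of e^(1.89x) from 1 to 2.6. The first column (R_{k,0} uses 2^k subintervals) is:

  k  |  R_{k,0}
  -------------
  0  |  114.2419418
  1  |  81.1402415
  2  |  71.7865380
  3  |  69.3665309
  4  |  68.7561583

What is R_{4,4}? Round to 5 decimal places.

R_{1,1} = 81.1402415 + (81.1402415 − 114.2419418)/3 = 70.1063414
R_{2,1} = 71.7865380 + (71.7865380 − 81.1402415)/3 = 68.6686368
R_{3,1} = (4·69.3665309 − 71.7865380) / 3 = 68.5598619
R_{4,1} = (4·68.7561583 − 69.3665309) / 3 = 68.5527008
R_{2,2} = 68.6686368 + (68.6686368 − 70.1063414)/15 = 68.5727898
R_{3,2} = 68.5598619 + (68.5598619 − 68.6686368)/15 = 68.5526102
R_{4,2} = 68.5527008 + (68.5527008 − 68.5598619)/15 = 68.5522234
R_{3,3} = (64·68.5526102 − 68.5727898) / 63 = 68.5522899
R_{4,3} = 68.5522234 + (68.5522234 − 68.5526102)/63 = 68.5522173
R_{4,4} = 68.5522173 + (68.5522173 − 68.5522899)/255 = 68.5522170

68.55222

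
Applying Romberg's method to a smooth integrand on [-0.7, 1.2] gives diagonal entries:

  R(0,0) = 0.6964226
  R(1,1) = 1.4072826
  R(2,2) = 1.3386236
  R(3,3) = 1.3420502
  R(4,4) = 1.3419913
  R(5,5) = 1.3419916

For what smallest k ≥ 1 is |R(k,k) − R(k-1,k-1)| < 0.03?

k = 3

|R(1,1) − R(0,0)| = 0.7108600 ≥ 0.03
|R(2,2) − R(1,1)| = 0.0686590 ≥ 0.03
|R(3,3) − R(2,2)| = 0.0034266 < 0.03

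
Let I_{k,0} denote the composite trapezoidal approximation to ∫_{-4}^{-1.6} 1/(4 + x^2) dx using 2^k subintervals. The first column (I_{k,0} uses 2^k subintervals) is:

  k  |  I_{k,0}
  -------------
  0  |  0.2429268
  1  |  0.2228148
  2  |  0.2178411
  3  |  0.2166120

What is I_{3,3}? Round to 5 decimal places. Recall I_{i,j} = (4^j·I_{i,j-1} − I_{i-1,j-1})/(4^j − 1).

0.21620

Richardson extrapolation on the trapezoidal column (denominator 4−1=3):
I_{1,1} = (4·0.2228148 − 0.2429268) / 3 = 0.2161108
I_{2,1} = (4·0.2178411 − 0.2228148) / 3 = 0.2161832
I_{3,1} = 0.2166120 + (0.2166120 − 0.2178411)/3 = 0.2162023
I_{2,2} = (16·0.2161832 − 0.2161108) / 15 = 0.2161880
I_{3,2} = 0.2162023 + (0.2162023 − 0.2161832)/15 = 0.2162036
I_{3,3} = (64·0.2162036 − 0.2161880) / 63 = 0.2162038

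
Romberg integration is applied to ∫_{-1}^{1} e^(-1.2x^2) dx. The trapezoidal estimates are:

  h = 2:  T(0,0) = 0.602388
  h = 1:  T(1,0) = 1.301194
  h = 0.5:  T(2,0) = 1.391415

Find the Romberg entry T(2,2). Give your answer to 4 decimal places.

Richardson extrapolation on the trapezoidal column (denominator 4−1=3):
T(1,1) = (4·1.301194 − 0.602388) / 3 = 1.534129
T(2,1) = (4·1.391415 − 1.301194) / 3 = 1.421489
T(2,2) = 1.421489 + (1.421489 − 1.534129)/15 = 1.413980
(Column j=1 coincides with Simpson's rule on the same nodes.)

1.4140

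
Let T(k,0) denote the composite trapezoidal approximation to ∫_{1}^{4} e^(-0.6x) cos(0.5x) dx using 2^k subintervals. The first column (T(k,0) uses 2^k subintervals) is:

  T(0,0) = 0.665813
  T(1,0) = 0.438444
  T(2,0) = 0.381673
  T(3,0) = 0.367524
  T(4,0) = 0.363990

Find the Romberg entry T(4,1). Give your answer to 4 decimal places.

0.3628

Richardson extrapolation on the trapezoidal column (denominator 4−1=3):
T(4,1) = 0.363990 + (0.363990 − 0.367524)/3 = 0.362812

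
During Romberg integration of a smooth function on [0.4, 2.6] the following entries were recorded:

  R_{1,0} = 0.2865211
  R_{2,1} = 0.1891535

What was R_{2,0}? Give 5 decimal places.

From R_{2,1} = (4·R_{2,0} − R_{1,0})/3, solve for R_{2,0}:
4·R_{2,0} = 3·0.1891535 + 0.2865211 = 0.8539816
R_{2,0} = 0.2134954

0.21350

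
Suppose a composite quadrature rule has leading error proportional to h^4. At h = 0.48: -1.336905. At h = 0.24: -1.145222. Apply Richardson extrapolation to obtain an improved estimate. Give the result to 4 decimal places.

-1.1324

The leading error scales as h^4; refining by a factor of 2 reduces it by 2^4 = 16.
Extrapolated value = (16·A(h/2) − A(h)) / (16 − 1)
= (16·(-1.145222) − (-1.336905)) / 15
= -16.986647 / 15 = -1.132443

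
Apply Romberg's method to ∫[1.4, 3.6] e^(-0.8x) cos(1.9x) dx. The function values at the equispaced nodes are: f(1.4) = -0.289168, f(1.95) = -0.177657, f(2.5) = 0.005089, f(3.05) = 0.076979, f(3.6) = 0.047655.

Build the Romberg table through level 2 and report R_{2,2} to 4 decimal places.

R_{0,0} (trapezoid, 1 panel, h=2.2000): -0.265664
R_{1,0} (trapezoid, 2 panels, h=1.1000): -0.127234
R_{2,0} (trapezoid, 4 panels, h=0.5500): -0.118990
R_{1,1} = -0.127234 + (-0.127234 − (-0.265664))/3 = -0.081091
R_{2,1} = -0.118990 + (-0.118990 − (-0.127234))/3 = -0.116242
R_{2,2} = -0.116242 + (-0.116242 − (-0.081091))/15 = -0.118585

-0.1186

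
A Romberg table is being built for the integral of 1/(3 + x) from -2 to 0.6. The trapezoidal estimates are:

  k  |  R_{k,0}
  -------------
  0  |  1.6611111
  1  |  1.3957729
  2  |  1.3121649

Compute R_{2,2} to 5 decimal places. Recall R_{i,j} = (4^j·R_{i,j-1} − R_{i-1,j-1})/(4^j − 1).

R_{1,1} = 1.3957729 + (1.3957729 − 1.6611111)/3 = 1.3073268
R_{2,1} = 1.3121649 + (1.3121649 − 1.3957729)/3 = 1.2842956
R_{2,2} = (16·1.2842956 − 1.3073268) / 15 = 1.2827602

1.28276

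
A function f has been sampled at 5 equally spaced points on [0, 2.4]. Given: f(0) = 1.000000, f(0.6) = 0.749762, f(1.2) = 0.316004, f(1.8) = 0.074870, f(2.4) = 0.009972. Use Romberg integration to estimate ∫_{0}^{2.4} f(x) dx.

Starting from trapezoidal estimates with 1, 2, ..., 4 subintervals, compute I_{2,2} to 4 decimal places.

I_{0,0} (trapezoid, 1 panel, h=2.4000): 1.211966
I_{1,0} (trapezoid, 2 panels, h=1.2000): 0.985188
I_{2,0} (trapezoid, 4 panels, h=0.6000): 0.987373
I_{1,1} = 0.985188 + (0.985188 − 1.211966)/3 = 0.909595
I_{2,1} = 0.987373 + (0.987373 − 0.985188)/3 = 0.988101
I_{2,2} = 0.988101 + (0.988101 − 0.909595)/15 = 0.993335

0.9933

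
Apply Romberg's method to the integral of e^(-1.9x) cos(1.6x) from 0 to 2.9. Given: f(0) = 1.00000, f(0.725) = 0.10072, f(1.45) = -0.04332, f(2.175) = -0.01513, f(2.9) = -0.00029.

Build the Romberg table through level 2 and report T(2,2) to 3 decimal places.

0.297

T(0,0) (trapezoid, 1 panel, h=2.9000): 1.44958
T(1,0) (trapezoid, 2 panels, h=1.4500): 0.66198
T(2,0) (trapezoid, 4 panels, h=0.7250): 0.39304
T(1,1) = 0.66198 + (0.66198 − 1.44958)/3 = 0.39945
T(2,1) = 0.39304 + (0.39304 − 0.66198)/3 = 0.30339
T(2,2) = 0.30339 + (0.30339 − 0.39945)/15 = 0.29699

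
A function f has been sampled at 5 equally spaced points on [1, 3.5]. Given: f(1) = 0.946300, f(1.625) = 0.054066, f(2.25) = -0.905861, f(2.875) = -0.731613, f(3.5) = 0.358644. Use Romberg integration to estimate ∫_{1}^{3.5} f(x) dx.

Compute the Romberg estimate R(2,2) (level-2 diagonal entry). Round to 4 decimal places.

-0.6505

R(0,0) (trapezoid, 1 panel, h=2.5000): 1.631180
R(1,0) (trapezoid, 2 panels, h=1.2500): -0.316736
R(2,0) (trapezoid, 4 panels, h=0.6250): -0.581835
R(1,1) = -0.316736 + (-0.316736 − 1.631180)/3 = -0.966041
R(2,1) = -0.581835 + (-0.581835 − (-0.316736))/3 = -0.670201
R(2,2) = -0.670201 + (-0.670201 − (-0.966041))/15 = -0.650478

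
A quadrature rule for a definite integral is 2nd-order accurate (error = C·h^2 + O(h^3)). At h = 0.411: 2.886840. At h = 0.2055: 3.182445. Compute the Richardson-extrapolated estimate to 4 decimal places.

3.2810

Extrapolated value = (4·A(h/2) − A(h)) / (4 − 1)
= (4·3.182445 − 2.886840) / 3
= 9.842940 / 3 = 3.280980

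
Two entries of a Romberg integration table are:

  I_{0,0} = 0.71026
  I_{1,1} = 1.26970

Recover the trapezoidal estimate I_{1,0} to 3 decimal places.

1.130

From I_{1,1} = (4·I_{1,0} − I_{0,0})/3, solve for I_{1,0}:
4·I_{1,0} = 3·1.26970 + 0.71026 = 4.51936
I_{1,0} = 1.12984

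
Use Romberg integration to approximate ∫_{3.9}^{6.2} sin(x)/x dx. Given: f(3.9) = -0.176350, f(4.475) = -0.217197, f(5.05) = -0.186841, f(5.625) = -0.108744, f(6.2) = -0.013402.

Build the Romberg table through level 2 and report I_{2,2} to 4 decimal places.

I_{0,0} (trapezoid, 1 panel, h=2.3000): -0.218215
I_{1,0} (trapezoid, 2 panels, h=1.1500): -0.323975
I_{2,0} (trapezoid, 4 panels, h=0.5750): -0.349403
I_{1,1} = -0.323975 + (-0.323975 − (-0.218215))/3 = -0.359228
I_{2,1} = -0.349403 + (-0.349403 − (-0.323975))/3 = -0.357879
I_{2,2} = -0.357879 + (-0.357879 − (-0.359228))/15 = -0.357789

-0.3578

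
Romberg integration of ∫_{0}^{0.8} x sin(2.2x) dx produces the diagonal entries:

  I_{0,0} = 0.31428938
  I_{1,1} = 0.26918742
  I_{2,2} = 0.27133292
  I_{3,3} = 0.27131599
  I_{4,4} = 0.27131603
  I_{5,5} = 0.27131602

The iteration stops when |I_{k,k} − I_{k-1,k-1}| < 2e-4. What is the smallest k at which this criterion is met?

|I_{1,1} − I_{0,0}| = 0.04510196 ≥ 2e-4
|I_{2,2} − I_{1,1}| = 0.00214550 ≥ 2e-4
|I_{3,3} − I_{2,2}| = 0.00001693 < 2e-4

k = 3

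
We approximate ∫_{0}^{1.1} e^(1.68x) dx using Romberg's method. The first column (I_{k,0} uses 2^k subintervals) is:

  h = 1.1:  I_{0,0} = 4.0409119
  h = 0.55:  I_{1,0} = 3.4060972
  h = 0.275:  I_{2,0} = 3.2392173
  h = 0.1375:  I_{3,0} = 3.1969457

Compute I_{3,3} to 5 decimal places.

3.18281

I_{1,1} = (4·3.4060972 − 4.0409119) / 3 = 3.1944923
I_{2,1} = 3.2392173 + (3.2392173 − 3.4060972)/3 = 3.1835907
I_{3,1} = 3.1969457 + (3.1969457 − 3.2392173)/3 = 3.1828552
I_{2,2} = 3.1835907 + (3.1835907 − 3.1944923)/15 = 3.1828639
I_{3,2} = (16·3.1828552 − 3.1835907) / 15 = 3.1828062
I_{3,3} = 3.1828062 + (3.1828062 − 3.1828639)/63 = 3.1828053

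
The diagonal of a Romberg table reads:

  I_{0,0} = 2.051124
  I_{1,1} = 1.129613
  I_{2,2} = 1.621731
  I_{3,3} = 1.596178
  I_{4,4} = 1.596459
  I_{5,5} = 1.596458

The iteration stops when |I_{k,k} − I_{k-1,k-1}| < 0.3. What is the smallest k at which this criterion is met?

k = 3

|I_{1,1} − I_{0,0}| = 0.921511 ≥ 0.3
|I_{2,2} − I_{1,1}| = 0.492118 ≥ 0.3
|I_{3,3} − I_{2,2}| = 0.025553 < 0.3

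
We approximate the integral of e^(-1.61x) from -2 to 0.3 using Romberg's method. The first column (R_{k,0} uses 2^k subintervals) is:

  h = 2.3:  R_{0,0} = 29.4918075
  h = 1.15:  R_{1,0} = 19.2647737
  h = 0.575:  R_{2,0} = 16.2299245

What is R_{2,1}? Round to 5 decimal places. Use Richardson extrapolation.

Richardson extrapolation on the trapezoidal column (denominator 4−1=3):
R_{2,1} = 16.2299245 + (16.2299245 − 19.2647737)/3 = 15.2183081

15.21831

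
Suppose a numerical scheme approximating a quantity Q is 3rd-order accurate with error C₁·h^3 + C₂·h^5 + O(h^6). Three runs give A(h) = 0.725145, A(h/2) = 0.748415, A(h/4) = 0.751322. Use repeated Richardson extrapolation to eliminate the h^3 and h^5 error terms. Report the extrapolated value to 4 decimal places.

0.7517

First eliminate the h^3 term (factor 2^3 = 8):
  B₁ = (8·0.748415 − 0.725145)/7 = 0.751739
  B₂ = (8·0.751322 − 0.748415)/7 = 0.751737
Then eliminate the h^5 term (factor 2^5 = 32):
  (32·0.751737 − 0.751739)/31 = 0.751737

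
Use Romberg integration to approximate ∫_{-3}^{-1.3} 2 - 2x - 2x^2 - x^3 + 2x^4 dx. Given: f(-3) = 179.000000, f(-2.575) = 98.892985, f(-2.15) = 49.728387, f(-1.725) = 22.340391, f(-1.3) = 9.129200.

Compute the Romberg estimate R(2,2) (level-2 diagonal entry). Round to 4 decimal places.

109.4255

R(0,0) (trapezoid, 1 panel, h=1.7000): 159.909820
R(1,0) (trapezoid, 2 panels, h=0.8500): 122.224039
R(2,0) (trapezoid, 4 panels, h=0.4250): 112.636204
R(1,1) = 122.224039 + (122.224039 − 159.909820)/3 = 109.662112
R(2,1) = 112.636204 + (112.636204 − 122.224039)/3 = 109.440259
R(2,2) = 109.440259 + (109.440259 − 109.662112)/15 = 109.425469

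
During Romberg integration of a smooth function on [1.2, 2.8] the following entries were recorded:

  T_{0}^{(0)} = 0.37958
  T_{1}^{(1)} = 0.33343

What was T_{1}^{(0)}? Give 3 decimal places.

0.345

From T_{1}^{(1)} = (4·T_{1}^{(0)} − T_{0}^{(0)})/3, solve for T_{1}^{(0)}:
4·T_{1}^{(0)} = 3·0.33343 + 0.37958 = 1.37987
T_{1}^{(0)} = 0.34497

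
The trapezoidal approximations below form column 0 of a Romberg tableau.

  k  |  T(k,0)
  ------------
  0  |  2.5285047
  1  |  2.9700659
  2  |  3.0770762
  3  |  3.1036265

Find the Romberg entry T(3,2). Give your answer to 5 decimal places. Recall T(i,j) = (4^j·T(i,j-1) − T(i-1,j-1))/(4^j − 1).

3.11246

T(2,1) = 3.0770762 + (3.0770762 − 2.9700659)/3 = 3.1127463
T(3,1) = (4·3.1036265 − 3.0770762) / 3 = 3.1124766
T(3,2) = (16·3.1124766 − 3.1127463) / 15 = 3.1124586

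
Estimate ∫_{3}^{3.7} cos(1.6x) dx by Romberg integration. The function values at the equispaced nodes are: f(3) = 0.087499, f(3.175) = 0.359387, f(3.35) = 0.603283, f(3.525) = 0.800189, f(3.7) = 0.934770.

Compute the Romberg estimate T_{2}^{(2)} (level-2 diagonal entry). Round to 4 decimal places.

0.4006

T_{0}^{(0)} (trapezoid, 1 panel, h=0.7000): 0.357794
T_{1}^{(0)} (trapezoid, 2 panels, h=0.3500): 0.390046
T_{2}^{(0)} (trapezoid, 4 panels, h=0.1750): 0.397949
T_{1}^{(1)} = 0.390046 + (0.390046 − 0.357794)/3 = 0.400797
T_{2}^{(1)} = 0.397949 + (0.397949 − 0.390046)/3 = 0.400583
T_{2}^{(2)} = 0.400583 + (0.400583 − 0.400797)/15 = 0.400569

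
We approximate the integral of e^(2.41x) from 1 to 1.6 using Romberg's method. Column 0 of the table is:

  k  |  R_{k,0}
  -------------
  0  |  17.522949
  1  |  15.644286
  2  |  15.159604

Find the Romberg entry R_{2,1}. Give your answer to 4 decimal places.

14.9980

Richardson extrapolation on the trapezoidal column (denominator 4−1=3):
R_{2,1} = 15.159604 + (15.159604 − 15.644286)/3 = 14.998043
(Column j=1 coincides with Simpson's rule on the same nodes.)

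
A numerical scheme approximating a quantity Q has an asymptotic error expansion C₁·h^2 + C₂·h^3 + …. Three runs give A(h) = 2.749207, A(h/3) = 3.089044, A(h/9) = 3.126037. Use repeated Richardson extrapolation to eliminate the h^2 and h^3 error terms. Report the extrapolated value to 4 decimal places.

3.1306

First eliminate the h^2 term (factor 3^2 = 9):
  B₁ = (9·3.089044 − 2.749207)/8 = 3.131524
  B₂ = (9·3.126037 − 3.089044)/8 = 3.130661
Then eliminate the h^3 term (factor 3^3 = 27):
  (27·3.130661 − 3.131524)/26 = 3.130628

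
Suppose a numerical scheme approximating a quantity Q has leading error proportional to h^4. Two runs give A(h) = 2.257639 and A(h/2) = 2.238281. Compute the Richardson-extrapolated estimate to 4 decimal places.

2.2370

The leading error scales as h^4; refining by a factor of 2 reduces it by 2^4 = 16.
Extrapolated value = (16·A(h/2) − A(h)) / (16 − 1)
= (16·2.238281 − 2.257639) / 15
= 33.554857 / 15 = 2.236990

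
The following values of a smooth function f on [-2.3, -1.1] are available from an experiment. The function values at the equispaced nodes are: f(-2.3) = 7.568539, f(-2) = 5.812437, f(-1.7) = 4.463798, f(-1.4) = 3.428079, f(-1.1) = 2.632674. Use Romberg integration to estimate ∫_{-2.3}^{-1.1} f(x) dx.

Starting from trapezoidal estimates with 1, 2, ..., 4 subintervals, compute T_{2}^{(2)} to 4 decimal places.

5.6089

T_{0}^{(0)} (trapezoid, 1 panel, h=1.2000): 6.120728
T_{1}^{(0)} (trapezoid, 2 panels, h=0.6000): 5.738643
T_{2}^{(0)} (trapezoid, 4 panels, h=0.3000): 5.641476
T_{1}^{(1)} = 5.738643 + (5.738643 − 6.120728)/3 = 5.611281
T_{2}^{(1)} = 5.641476 + (5.641476 − 5.738643)/3 = 5.609087
T_{2}^{(2)} = 5.609087 + (5.609087 − 5.611281)/15 = 5.608941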